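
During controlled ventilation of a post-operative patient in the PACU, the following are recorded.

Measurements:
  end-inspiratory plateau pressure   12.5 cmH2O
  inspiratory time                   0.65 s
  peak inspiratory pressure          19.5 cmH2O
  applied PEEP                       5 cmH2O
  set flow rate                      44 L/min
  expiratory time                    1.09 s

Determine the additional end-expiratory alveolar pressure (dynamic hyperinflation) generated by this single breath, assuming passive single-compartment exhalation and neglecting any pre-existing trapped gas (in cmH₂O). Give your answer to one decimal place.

Flow: 44 L/min ÷ 60 = 0.7333 L/s.
Vt = flow × Ti = 0.7333 L/s × 0.65 s × 1000 mL/L = 476.65 mL.
R = (PIP − Pplat)/V̇ = (19.5 − 12.5) / 0.7333 = 7.0/0.7333 = 9.546 cmH2O·s/L.
C = Vt/(Pplat − PEEP) = 476.65 / (12.5 − 5) = 476.65/7.5 = 63.553 mL/cmH2O.
τ = R × C = 9.546 × 0.06355 L/cmH2O = 0.6066 s.
Fraction remaining = e^(−Te/τ) = e^(−1.09/0.6066) = 0.1658; trapped volume = 476.65 × 0.1658 = 79.029 mL.
Additional alveolar pressure from trapping ≈ V_trapped / C = 79.029 / 63.553 = 1.244 cmH2O.

1.2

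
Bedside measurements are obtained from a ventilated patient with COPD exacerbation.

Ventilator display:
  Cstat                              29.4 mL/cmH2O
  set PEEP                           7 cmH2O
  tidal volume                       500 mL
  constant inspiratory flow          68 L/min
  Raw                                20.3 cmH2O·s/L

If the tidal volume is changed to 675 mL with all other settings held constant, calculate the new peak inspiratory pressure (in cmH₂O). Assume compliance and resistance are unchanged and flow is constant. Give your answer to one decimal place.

Flow: 68 L/min ÷ 60 = 1.1333 L/s.
PIP = Vt/C + R·V̇ + PEEP (constant-flow equation of motion).
Only the elastic term changes: ΔPIP = ΔVt / C = (675 − 500) / 29.4 = 5.952 cmH2O.
Original PIP = 500/29.4 + 20.3×1.1333 + 7 = 47.013 cmH2O; new PIP = 47.013 + (5.952) = 52.965 cmH2O.

53.0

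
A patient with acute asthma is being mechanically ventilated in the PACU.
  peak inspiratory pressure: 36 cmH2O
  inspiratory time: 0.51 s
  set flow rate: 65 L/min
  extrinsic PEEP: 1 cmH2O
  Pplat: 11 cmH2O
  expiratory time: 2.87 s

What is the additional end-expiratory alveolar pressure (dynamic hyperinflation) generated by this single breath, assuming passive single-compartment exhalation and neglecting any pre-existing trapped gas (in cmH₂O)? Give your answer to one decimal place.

Flow: 65 L/min ÷ 60 = 1.0833 L/s.
Vt = flow × Ti = 1.0833 L/s × 0.51 s × 1000 mL/L = 552.48 mL.
R = (PIP − Pplat)/V̇ = (36 − 11) / 1.0833 = 25.0/1.0833 = 23.078 cmH2O·s/L.
C = Vt/(Pplat − PEEP) = 552.48 / (11 − 1) = 552.48/10.0 = 55.248 mL/cmH2O.
τ = R × C = 23.078 × 0.05525 L/cmH2O = 1.275 s.
Fraction remaining = e^(−Te/τ) = e^(−2.87/1.275) = 0.1053; trapped volume = 552.48 × 0.1053 = 58.176 mL.
Additional alveolar pressure from trapping ≈ V_trapped / C = 58.176 / 55.248 = 1.053 cmH2O.

1.1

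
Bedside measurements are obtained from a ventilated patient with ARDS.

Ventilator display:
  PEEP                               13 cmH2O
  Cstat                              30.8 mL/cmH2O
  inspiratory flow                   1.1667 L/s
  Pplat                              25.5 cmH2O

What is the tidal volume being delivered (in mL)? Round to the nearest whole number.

Vt = Cstat × (Pplat − PEEP) = 30.8 × (25.5 − 13) = 30.8 × 12.5 = 385.0 mL.

385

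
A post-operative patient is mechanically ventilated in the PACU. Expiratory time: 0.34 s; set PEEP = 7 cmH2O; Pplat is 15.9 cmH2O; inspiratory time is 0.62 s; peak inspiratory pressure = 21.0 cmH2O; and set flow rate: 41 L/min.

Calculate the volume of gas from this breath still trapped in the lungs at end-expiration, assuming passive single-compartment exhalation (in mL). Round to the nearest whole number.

Flow: 41 L/min ÷ 60 = 0.6833 L/s.
Vt = flow × Ti = 0.6833 L/s × 0.62 s × 1000 mL/L = 423.65 mL.
R = (PIP − Pplat)/V̇ = (21.0 − 15.9) / 0.6833 = 5.1/0.6833 = 7.464 cmH2O·s/L.
C = Vt/(Pplat − PEEP) = 423.65 / (15.9 − 7) = 423.65/8.9 = 47.601 mL/cmH2O.
τ = R × C = 7.464 × 0.0476 L/cmH2O = 0.3553 s.
Fraction remaining = e^(−Te/τ) = e^(−0.34/0.3553) = 0.3841.
Trapped volume = 423.65 × 0.3841 = 162.72 mL.

163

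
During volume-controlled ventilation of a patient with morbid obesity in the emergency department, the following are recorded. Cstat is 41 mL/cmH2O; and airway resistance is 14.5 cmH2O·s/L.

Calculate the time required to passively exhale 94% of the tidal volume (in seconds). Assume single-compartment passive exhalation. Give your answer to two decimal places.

1.67

τ = R × C = 14.5 × 41 mL/cmH2O = 14.5 × 0.041 L/cmH2O = 0.5945 s.
Exhaled fraction f = 1 − e^(−t/τ) → t = −τ·ln(1 − f) = −0.5945·ln(0.06) = 1.673 s.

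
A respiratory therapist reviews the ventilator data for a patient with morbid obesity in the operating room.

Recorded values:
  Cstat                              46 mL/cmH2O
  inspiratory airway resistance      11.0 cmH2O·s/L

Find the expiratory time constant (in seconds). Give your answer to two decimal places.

τ = R × C = 11.0 × 46 mL/cmH2O = 11.0 × 0.046 L/cmH2O = 0.506 s.

0.51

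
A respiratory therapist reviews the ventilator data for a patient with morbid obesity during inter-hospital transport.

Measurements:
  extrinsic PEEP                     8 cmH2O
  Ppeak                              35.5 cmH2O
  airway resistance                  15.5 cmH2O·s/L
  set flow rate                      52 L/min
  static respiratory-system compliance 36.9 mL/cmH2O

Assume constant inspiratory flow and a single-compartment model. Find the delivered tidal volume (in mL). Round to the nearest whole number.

519

Flow: 52 L/min ÷ 60 = 0.8667 L/s.
Equation of motion (constant flow): PIP = Vt/C + R·V̇ + PEEP.
Vt/C = PIP − R·V̇ − PEEP = 35.5 − 13.434 − 8 = 14.066 cmH2O.
Vt = C × 14.066 = 36.9 × 14.066 = 519.04 mL.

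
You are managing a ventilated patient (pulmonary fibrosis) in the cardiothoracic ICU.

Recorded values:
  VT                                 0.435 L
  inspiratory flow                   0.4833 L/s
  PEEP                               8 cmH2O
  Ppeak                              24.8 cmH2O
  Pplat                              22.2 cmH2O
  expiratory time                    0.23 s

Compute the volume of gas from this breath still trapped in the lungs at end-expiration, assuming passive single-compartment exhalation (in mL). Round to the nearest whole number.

108

R = (PIP − Pplat)/V̇ = (24.8 − 22.2) / 0.4833 = 2.6/0.4833 = 5.38 cmH2O·s/L.
C = Vt/(Pplat − PEEP) = 435.0 / (22.2 − 8) = 435.0/14.2 = 30.634 mL/cmH2O.
τ = R × C = 5.38 × 0.03063 L/cmH2O = 0.1648 s.
Fraction remaining = e^(−Te/τ) = e^(−0.23/0.1648) = 0.2477.
Trapped volume = 435.0 × 0.2477 = 107.75 mL.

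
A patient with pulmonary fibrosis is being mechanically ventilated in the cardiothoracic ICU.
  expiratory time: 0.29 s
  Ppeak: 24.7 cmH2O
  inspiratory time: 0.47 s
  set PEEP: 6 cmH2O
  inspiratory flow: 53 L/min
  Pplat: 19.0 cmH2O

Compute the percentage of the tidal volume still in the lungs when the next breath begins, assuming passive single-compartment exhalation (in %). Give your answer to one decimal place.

24.5

Flow: 53 L/min ÷ 60 = 0.8833 L/s.
Vt = flow × Ti = 0.8833 L/s × 0.47 s × 1000 mL/L = 415.15 mL.
R = (PIP − Pplat)/V̇ = (24.7 − 19.0) / 0.8833 = 5.7/0.8833 = 6.453 cmH2O·s/L.
C = Vt/(Pplat − PEEP) = 415.15 / (19.0 − 6) = 415.15/13.0 = 31.935 mL/cmH2O.
τ = R × C = 6.453 × 0.03194 L/cmH2O = 0.2061 s.
Fraction remaining at end-expiration = e^(−Te/τ) = e^(−0.29/0.2061) = 0.2449 → 24.49%.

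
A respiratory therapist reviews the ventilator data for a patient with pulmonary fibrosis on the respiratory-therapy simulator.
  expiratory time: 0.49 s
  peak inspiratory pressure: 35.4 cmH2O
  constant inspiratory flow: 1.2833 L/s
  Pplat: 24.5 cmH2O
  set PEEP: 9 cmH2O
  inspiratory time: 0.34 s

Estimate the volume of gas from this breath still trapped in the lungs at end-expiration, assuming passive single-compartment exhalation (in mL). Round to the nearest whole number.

56

Vt = flow × Ti = 1.2833 L/s × 0.34 s × 1000 mL/L = 436.32 mL.
R = (PIP − Pplat)/V̇ = (35.4 − 24.5) / 1.2833 = 10.9/1.2833 = 8.494 cmH2O·s/L.
C = Vt/(Pplat − PEEP) = 436.32 / (24.5 − 9) = 436.32/15.5 = 28.15 mL/cmH2O.
τ = R × C = 8.494 × 0.02815 L/cmH2O = 0.2391 s.
Fraction remaining = e^(−Te/τ) = e^(−0.49/0.2391) = 0.1288.
Trapped volume = 436.32 × 0.1288 = 56.198 mL.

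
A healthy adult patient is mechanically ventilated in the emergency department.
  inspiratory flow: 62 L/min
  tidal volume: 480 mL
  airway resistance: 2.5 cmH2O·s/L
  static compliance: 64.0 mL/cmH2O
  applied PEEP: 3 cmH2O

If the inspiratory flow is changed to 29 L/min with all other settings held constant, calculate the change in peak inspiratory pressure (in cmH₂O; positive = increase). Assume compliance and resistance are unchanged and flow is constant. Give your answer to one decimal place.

-1.4

Flow: 62 L/min ÷ 60 = 1.0333 L/s.
New flow: 29 L/min ÷ 60 = 0.4833 L/s.
PIP = Vt/C + R·V̇ + PEEP (constant-flow equation of motion).
Only the resistive term changes: ΔPIP = R × ΔV̇ = 2.5 × (0.4833 − 1.0333) = 2.5 × -0.55 = -1.375 cmH2O.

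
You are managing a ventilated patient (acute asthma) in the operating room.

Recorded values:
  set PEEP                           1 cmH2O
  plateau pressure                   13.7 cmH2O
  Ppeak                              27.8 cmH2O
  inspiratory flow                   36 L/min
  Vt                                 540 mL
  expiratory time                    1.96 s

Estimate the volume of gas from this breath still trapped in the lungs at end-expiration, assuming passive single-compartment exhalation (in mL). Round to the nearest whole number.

Flow: 36 L/min ÷ 60 = 0.6 L/s.
R = (PIP − Pplat)/V̇ = (27.8 − 13.7) / 0.6 = 14.1/0.6 = 23.5 cmH2O·s/L.
C = Vt/(Pplat − PEEP) = 540.0 / (13.7 − 1) = 540.0/12.7 = 42.52 mL/cmH2O.
τ = R × C = 23.5 × 0.04252 L/cmH2O = 0.9992 s.
Fraction remaining = e^(−Te/τ) = e^(−1.96/0.9992) = 0.1406.
Trapped volume = 540.0 × 0.1406 = 75.924 mL.

76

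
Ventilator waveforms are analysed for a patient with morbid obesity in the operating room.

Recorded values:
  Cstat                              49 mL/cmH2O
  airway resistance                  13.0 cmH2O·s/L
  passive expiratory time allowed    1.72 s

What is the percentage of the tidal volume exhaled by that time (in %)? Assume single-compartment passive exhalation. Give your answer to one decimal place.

93.3

τ = R × C = 13.0 × 49 mL/cmH2O = 13.0 × 0.049 L/cmH2O = 0.637 s.
Passive exhalation: V(t)/V₀ = e^(−t/τ) = e^(−1.72/0.637) = 0.06719.
Fraction exhaled = 1 − 0.06719 = 0.9328 → 93.28%.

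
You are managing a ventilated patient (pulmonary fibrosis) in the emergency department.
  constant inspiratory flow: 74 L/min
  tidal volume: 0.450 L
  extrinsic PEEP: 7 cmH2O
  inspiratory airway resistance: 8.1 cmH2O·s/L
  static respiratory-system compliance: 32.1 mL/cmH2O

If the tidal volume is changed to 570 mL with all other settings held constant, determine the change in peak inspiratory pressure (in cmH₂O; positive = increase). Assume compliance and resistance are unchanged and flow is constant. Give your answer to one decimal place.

PIP = Vt/C + R·V̇ + PEEP (constant-flow equation of motion).
Only the elastic term changes: ΔPIP = ΔVt / C = (570 − 450) / 32.1 = 3.738 cmH2O.

3.7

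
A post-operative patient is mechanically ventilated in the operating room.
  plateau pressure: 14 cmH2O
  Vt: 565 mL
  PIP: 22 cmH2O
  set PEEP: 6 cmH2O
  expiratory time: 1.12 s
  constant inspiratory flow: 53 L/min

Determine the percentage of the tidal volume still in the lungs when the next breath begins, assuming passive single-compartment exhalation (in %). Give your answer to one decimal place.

Flow: 53 L/min ÷ 60 = 0.8833 L/s.
R = (PIP − Pplat)/V̇ = (22 − 14) / 0.8833 = 8.0/0.8833 = 9.057 cmH2O·s/L.
C = Vt/(Pplat − PEEP) = 565.0 / (14 − 6) = 565.0/8.0 = 70.625 mL/cmH2O.
τ = R × C = 9.057 × 0.07063 L/cmH2O = 0.6397 s.
Fraction remaining at end-expiration = e^(−Te/τ) = e^(−1.12/0.6397) = 0.1736 → 17.36%.

17.4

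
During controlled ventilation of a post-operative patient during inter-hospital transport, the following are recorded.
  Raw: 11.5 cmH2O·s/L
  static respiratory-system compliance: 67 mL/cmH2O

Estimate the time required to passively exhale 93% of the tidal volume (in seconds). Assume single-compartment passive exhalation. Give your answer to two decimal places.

2.05

τ = R × C = 11.5 × 67 mL/cmH2O = 11.5 × 0.067 L/cmH2O = 0.7705 s.
Exhaled fraction f = 1 − e^(−t/τ) → t = −τ·ln(1 − f) = −0.7705·ln(0.07) = 2.049 s.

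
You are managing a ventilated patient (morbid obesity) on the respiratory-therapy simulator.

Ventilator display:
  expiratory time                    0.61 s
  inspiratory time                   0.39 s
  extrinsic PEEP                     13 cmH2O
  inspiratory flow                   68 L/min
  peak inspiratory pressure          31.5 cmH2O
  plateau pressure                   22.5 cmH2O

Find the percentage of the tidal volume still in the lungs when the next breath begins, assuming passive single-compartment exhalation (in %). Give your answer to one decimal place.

19.2

Flow: 68 L/min ÷ 60 = 1.1333 L/s.
Vt = flow × Ti = 1.1333 L/s × 0.39 s × 1000 mL/L = 441.99 mL.
R = (PIP − Pplat)/V̇ = (31.5 − 22.5) / 1.1333 = 9.0/1.1333 = 7.941 cmH2O·s/L.
C = Vt/(Pplat − PEEP) = 441.99 / (22.5 − 13) = 441.99/9.5 = 46.525 mL/cmH2O.
τ = R × C = 7.941 × 0.04653 L/cmH2O = 0.3695 s.
Fraction remaining at end-expiration = e^(−Te/τ) = e^(−0.61/0.3695) = 0.1919 → 19.19%.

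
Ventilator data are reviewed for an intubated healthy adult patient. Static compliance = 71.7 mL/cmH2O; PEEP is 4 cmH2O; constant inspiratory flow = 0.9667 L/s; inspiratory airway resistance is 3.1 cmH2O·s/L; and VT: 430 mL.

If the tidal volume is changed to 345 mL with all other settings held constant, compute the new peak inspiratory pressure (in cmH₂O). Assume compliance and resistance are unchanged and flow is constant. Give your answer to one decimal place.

PIP = Vt/C + R·V̇ + PEEP (constant-flow equation of motion).
Only the elastic term changes: ΔPIP = ΔVt / C = (345 − 430) / 71.7 = -1.185 cmH2O.
Original PIP = 430/71.7 + 3.1×0.9667 + 4 = 12.994 cmH2O; new PIP = 12.994 + (-1.185) = 11.809 cmH2O.

11.8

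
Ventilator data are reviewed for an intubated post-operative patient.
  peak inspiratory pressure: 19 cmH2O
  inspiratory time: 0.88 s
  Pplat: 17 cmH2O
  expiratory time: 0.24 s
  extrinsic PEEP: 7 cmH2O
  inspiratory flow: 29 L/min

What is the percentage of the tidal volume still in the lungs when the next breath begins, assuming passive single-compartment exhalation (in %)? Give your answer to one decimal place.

Flow: 29 L/min ÷ 60 = 0.4833 L/s.
Vt = flow × Ti = 0.4833 L/s × 0.88 s × 1000 mL/L = 425.3 mL.
R = (PIP − Pplat)/V̇ = (19 − 17) / 0.4833 = 2.0/0.4833 = 4.138 cmH2O·s/L.
C = Vt/(Pplat − PEEP) = 425.3 / (17 − 7) = 425.3/10.0 = 42.53 mL/cmH2O.
τ = R × C = 4.138 × 0.04253 L/cmH2O = 0.176 s.
Fraction remaining at end-expiration = e^(−Te/τ) = e^(−0.24/0.176) = 0.2557 → 25.57%.

25.6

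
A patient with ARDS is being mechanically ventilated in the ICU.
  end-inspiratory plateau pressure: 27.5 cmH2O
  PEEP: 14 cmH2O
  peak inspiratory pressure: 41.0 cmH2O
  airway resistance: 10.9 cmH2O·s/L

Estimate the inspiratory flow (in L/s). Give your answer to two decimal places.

flow = (PIP − Pplat) / Raw = 13.5 / 10.9 = 1.239 L/s.

1.24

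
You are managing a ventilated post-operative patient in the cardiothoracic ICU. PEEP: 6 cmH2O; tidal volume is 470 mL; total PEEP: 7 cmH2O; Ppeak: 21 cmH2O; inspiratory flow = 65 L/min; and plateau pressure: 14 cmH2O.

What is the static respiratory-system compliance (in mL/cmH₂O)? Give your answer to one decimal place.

67.1

End-expiratory occlusion gives total PEEP = 7 cmH2O (intrinsic PEEP = 7 − 6 = 1). Use total PEEP for the elastic gradient.
Cstat = Vt / (Pplat − PEEPtotal) = 470 / (14 − 7) = 470 / 7.0 = 67.143 mL/cmH2O.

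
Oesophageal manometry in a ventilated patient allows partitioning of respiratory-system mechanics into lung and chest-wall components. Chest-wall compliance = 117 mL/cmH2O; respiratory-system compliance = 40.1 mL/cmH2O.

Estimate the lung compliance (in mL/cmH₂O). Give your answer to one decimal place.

61.0

1/CL = 1/Crs − 1/Ccw.
1/CL = 1/40.1 − 1/117 = 0.01639.
CL = 61.013 mL/cmH2O.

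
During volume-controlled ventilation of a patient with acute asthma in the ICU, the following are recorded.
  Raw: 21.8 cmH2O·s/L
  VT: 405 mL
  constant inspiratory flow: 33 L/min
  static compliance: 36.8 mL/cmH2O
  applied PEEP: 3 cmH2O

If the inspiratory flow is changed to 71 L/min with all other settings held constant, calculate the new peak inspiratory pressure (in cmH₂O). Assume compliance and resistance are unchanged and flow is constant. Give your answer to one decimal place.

39.8

Flow: 33 L/min ÷ 60 = 0.55 L/s.
New flow: 71 L/min ÷ 60 = 1.1833 L/s.
PIP = Vt/C + R·V̇ + PEEP (constant-flow equation of motion).
Only the resistive term changes: ΔPIP = R × ΔV̇ = 21.8 × (1.1833 − 0.55) = 21.8 × 0.6333 = 13.806 cmH2O.
Original PIP = 405/36.8 + 21.8×0.55 + 3 = 25.995 cmH2O; new PIP = 25.995 + (13.806) = 39.801 cmH2O.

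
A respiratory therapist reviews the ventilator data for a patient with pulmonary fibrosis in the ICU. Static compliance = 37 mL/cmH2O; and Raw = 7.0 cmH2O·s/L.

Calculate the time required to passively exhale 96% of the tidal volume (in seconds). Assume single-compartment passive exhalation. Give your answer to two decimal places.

0.83

τ = R × C = 7.0 × 37 mL/cmH2O = 7.0 × 0.037 L/cmH2O = 0.259 s.
Exhaled fraction f = 1 − e^(−t/τ) → t = −τ·ln(1 − f) = −0.259·ln(0.04) = 0.8337 s.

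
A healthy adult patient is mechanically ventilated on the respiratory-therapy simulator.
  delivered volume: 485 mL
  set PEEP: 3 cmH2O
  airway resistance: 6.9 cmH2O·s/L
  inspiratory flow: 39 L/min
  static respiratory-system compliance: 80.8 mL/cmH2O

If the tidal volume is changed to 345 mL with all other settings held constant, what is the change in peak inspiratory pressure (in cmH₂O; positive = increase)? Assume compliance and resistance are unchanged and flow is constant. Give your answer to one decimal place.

PIP = Vt/C + R·V̇ + PEEP (constant-flow equation of motion).
Only the elastic term changes: ΔPIP = ΔVt / C = (345 − 485) / 80.8 = -1.733 cmH2O.

-1.7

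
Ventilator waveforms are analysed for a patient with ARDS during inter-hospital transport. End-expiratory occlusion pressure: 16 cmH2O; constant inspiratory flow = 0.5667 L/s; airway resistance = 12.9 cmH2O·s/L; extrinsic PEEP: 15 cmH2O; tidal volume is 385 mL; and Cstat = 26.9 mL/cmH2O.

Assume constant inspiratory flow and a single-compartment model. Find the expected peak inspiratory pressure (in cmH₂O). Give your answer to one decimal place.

37.6

Total PEEP = 16 cmH2O (set 15 + intrinsic 1); this is the baseline alveolar pressure.
Equation of motion (constant flow): PIP = Vt/C + R·V̇ + PEEP.
PIP = 385/26.9 + 12.9×0.5667 + 16 = 14.312 + 7.31 + 16 = 37.622 cmH2O.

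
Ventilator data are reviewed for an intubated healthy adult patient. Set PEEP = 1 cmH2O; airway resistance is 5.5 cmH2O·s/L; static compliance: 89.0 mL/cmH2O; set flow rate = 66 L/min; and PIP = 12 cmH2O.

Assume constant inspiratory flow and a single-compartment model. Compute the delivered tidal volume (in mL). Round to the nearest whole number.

441

Flow: 66 L/min ÷ 60 = 1.1 L/s.
Equation of motion (constant flow): PIP = Vt/C + R·V̇ + PEEP.
Vt/C = PIP − R·V̇ − PEEP = 12 − 6.05 − 1 = 4.95 cmH2O.
Vt = C × 4.95 = 89.0 × 4.95 = 440.55 mL.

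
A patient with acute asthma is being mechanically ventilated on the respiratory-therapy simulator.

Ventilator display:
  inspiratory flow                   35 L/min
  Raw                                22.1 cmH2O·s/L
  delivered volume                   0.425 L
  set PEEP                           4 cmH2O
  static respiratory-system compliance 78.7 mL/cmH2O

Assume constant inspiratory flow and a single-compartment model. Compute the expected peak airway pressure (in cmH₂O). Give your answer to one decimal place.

Flow: 35 L/min ÷ 60 = 0.5833 L/s.
Equation of motion (constant flow): PIP = Vt/C + R·V̇ + PEEP.
PIP = 425/78.7 + 22.1×0.5833 + 4 = 5.4 + 12.891 + 4 = 22.291 cmH2O.

22.3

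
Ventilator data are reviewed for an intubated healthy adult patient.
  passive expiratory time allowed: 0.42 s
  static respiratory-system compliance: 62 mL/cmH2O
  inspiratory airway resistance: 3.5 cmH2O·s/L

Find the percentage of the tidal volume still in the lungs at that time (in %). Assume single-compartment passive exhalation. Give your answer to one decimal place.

14.4

τ = R × C = 3.5 × 62 mL/cmH2O = 3.5 × 0.062 L/cmH2O = 0.217 s.
Passive exhalation: V(t)/V₀ = e^(−t/τ) = e^(−0.42/0.217) = 0.1444.
Fraction remaining = 0.1444 → 14.44%.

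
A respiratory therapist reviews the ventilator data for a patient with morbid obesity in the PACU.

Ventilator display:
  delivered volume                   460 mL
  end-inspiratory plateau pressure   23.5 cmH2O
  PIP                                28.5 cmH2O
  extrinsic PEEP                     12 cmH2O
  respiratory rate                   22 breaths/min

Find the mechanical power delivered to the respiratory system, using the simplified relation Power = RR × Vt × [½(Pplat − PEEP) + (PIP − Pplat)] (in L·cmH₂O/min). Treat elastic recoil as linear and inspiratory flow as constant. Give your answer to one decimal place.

108.8

Per-breath work = Vt × [½(Pplat−PEEP) + (PIP−Pplat)] = 0.460 × [0.5×11.5 + 5.0] = 0.460 × 10.75 = 4.945 L·cmH2O.
Power = 22 × 4.945 = 108.79 L·cmH2O/min.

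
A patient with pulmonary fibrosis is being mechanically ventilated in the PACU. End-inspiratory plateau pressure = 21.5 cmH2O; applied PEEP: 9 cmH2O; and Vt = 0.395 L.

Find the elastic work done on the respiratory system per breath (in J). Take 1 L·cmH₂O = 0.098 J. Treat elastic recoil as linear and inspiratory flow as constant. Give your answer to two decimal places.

Elastic work ≈ ½ × (Pplat − PEEP) × Vt = 0.5 × (21.5 − 9) × 0.395 L = 0.5 × 12.5 × 0.395 = 2.469 L·cmH2O.
× 0.098 J/(L·cmH2O) → 0.242 J.

0.24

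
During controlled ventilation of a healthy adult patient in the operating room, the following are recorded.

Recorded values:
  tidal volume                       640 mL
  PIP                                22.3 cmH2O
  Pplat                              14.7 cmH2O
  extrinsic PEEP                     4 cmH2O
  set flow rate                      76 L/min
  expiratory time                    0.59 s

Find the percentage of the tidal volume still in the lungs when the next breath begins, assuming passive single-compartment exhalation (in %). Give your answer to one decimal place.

Flow: 76 L/min ÷ 60 = 1.2667 L/s.
R = (PIP − Pplat)/V̇ = (22.3 − 14.7) / 1.2667 = 7.6/1.2667 = 6.0 cmH2O·s/L.
C = Vt/(Pplat − PEEP) = 640.0 / (14.7 − 4) = 640.0/10.7 = 59.813 mL/cmH2O.
τ = R × C = 6.0 × 0.05981 L/cmH2O = 0.3589 s.
Fraction remaining at end-expiration = e^(−Te/τ) = e^(−0.59/0.3589) = 0.1932 → 19.32%.

19.3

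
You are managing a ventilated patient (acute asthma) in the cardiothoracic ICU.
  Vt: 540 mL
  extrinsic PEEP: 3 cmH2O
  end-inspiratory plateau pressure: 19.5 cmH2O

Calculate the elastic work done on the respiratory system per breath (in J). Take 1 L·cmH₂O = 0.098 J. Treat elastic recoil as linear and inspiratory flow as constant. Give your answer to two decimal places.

Elastic work ≈ ½ × (Pplat − PEEP) × Vt = 0.5 × (19.5 − 3) × 0.540 L = 0.5 × 16.5 × 0.540 = 4.455 L·cmH2O.
× 0.098 J/(L·cmH2O) → 0.4366 J.

0.44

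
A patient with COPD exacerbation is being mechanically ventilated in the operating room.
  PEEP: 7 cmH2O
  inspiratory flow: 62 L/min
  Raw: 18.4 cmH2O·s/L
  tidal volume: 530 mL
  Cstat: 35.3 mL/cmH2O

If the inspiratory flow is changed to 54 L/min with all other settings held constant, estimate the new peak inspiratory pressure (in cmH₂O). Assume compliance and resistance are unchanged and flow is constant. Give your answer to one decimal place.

38.6

Flow: 62 L/min ÷ 60 = 1.0333 L/s.
New flow: 54 L/min ÷ 60 = 0.9 L/s.
PIP = Vt/C + R·V̇ + PEEP (constant-flow equation of motion).
Only the resistive term changes: ΔPIP = R × ΔV̇ = 18.4 × (0.9 − 1.0333) = 18.4 × -0.1333 = -2.453 cmH2O.
Original PIP = 530/35.3 + 18.4×1.0333 + 7 = 41.027 cmH2O; new PIP = 41.027 + (-2.453) = 38.574 cmH2O.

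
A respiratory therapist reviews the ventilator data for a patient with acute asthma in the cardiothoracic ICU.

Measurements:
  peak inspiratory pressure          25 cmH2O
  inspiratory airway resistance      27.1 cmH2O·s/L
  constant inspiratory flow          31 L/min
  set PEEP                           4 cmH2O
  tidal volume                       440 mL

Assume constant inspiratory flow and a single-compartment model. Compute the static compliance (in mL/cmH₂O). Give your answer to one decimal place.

62.9

Flow: 31 L/min ÷ 60 = 0.5167 L/s.
Equation of motion (constant flow): PIP = Vt/C + R·V̇ + PEEP.
Vt/C = PIP − R·V̇ − PEEP = 25 − 27.1×0.5167 − 4 = 25 − 14.003 − 4 = 6.997 cmH2O.
C = Vt / 6.997 = 440 / 6.997 = 62.884 mL/cmH2O.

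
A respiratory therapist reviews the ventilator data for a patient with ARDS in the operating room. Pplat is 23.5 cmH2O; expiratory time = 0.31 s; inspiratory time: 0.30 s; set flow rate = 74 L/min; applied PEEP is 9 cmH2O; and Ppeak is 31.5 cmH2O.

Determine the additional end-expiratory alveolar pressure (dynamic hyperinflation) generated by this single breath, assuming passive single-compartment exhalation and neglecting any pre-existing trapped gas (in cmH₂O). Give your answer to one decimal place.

2.2

Flow: 74 L/min ÷ 60 = 1.2333 L/s.
Vt = flow × Ti = 1.2333 L/s × 0.30 s × 1000 mL/L = 369.99 mL.
R = (PIP − Pplat)/V̇ = (31.5 − 23.5) / 1.2333 = 8.0/1.2333 = 6.487 cmH2O·s/L.
C = Vt/(Pplat − PEEP) = 369.99 / (23.5 − 9) = 369.99/14.5 = 25.517 mL/cmH2O.
τ = R × C = 6.487 × 0.02552 L/cmH2O = 0.1655 s.
Fraction remaining = e^(−Te/τ) = e^(−0.31/0.1655) = 0.1536; trapped volume = 369.99 × 0.1536 = 56.83 mL.
Additional alveolar pressure from trapping ≈ V_trapped / C = 56.83 / 25.517 = 2.227 cmH2O.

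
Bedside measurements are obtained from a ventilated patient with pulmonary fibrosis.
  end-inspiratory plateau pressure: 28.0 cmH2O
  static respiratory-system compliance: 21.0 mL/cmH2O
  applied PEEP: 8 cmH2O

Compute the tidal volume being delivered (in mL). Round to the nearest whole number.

Vt = Cstat × (Pplat − PEEP) = 21.0 × (28.0 − 8) = 21.0 × 20.0 = 420.0 mL.

420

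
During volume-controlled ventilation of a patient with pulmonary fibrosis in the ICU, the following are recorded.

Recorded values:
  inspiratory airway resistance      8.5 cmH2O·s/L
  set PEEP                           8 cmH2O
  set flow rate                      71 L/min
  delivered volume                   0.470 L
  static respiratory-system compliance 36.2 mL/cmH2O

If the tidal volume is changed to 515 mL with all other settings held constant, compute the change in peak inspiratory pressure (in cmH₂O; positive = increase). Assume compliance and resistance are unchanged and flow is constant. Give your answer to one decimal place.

1.2

PIP = Vt/C + R·V̇ + PEEP (constant-flow equation of motion).
Only the elastic term changes: ΔPIP = ΔVt / C = (515 − 470) / 36.2 = 1.243 cmH2O.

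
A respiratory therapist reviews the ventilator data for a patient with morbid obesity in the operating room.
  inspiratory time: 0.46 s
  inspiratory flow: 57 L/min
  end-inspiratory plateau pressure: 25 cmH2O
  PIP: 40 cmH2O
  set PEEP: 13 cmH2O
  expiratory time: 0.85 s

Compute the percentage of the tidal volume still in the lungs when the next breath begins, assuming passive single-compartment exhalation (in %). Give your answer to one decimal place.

Flow: 57 L/min ÷ 60 = 0.95 L/s.
Vt = flow × Ti = 0.95 L/s × 0.46 s × 1000 mL/L = 437.0 mL.
R = (PIP − Pplat)/V̇ = (40 − 25) / 0.95 = 15.0/0.95 = 15.789 cmH2O·s/L.
C = Vt/(Pplat − PEEP) = 437.0 / (25 − 13) = 437.0/12.0 = 36.417 mL/cmH2O.
τ = R × C = 15.789 × 0.03642 L/cmH2O = 0.575 s.
Fraction remaining at end-expiration = e^(−Te/τ) = e^(−0.85/0.575) = 0.228 → 22.8%.

22.8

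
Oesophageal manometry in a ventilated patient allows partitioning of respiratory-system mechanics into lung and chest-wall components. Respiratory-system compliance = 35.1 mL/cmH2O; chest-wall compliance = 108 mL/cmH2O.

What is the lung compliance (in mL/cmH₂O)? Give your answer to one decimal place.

1/CL = 1/Crs − 1/Ccw.
1/CL = 1/35.1 − 1/108 = 0.01923.
CL = 52.002 mL/cmH2O.

52.0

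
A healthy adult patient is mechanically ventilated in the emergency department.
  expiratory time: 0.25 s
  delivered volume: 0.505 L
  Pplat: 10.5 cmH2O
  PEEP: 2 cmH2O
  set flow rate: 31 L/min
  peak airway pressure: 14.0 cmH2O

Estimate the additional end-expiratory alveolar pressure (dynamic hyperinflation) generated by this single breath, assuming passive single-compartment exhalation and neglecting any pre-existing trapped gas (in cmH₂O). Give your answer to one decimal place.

4.6

Flow: 31 L/min ÷ 60 = 0.5167 L/s.
R = (PIP − Pplat)/V̇ = (14.0 − 10.5) / 0.5167 = 3.5/0.5167 = 6.774 cmH2O·s/L.
C = Vt/(Pplat − PEEP) = 505.0 / (10.5 − 2) = 505.0/8.5 = 59.412 mL/cmH2O.
τ = R × C = 6.774 × 0.05941 L/cmH2O = 0.4024 s.
Fraction remaining = e^(−Te/τ) = e^(−0.25/0.4024) = 0.5373; trapped volume = 505.0 × 0.5373 = 271.34 mL.
Additional alveolar pressure from trapping ≈ V_trapped / C = 271.34 / 59.412 = 4.567 cmH2O.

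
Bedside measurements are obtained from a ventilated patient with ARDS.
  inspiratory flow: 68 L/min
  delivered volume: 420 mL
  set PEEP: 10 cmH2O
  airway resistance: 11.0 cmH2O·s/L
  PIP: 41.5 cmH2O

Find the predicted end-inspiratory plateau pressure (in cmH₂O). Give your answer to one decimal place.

29.0

Flow: 68 L/min ÷ 60 = 1.1333 L/s.
Pplat = PIP − Raw × flow = 41.5 − 11.0 × 1.1333 = 41.5 − 12.466 = 29.034 cmH2O.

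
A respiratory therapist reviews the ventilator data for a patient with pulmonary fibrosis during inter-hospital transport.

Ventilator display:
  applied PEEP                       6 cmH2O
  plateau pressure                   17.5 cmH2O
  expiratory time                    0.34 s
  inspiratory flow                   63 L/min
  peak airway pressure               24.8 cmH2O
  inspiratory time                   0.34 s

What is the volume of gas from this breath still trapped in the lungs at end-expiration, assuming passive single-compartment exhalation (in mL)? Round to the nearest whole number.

Flow: 63 L/min ÷ 60 = 1.05 L/s.
Vt = flow × Ti = 1.05 L/s × 0.34 s × 1000 mL/L = 357.0 mL.
R = (PIP − Pplat)/V̇ = (24.8 − 17.5) / 1.05 = 7.3/1.05 = 6.952 cmH2O·s/L.
C = Vt/(Pplat − PEEP) = 357.0 / (17.5 − 6) = 357.0/11.5 = 31.043 mL/cmH2O.
τ = R × C = 6.952 × 0.03104 L/cmH2O = 0.2158 s.
Fraction remaining = e^(−Te/τ) = e^(−0.34/0.2158) = 0.2069.
Trapped volume = 357.0 × 0.2069 = 73.863 mL.

74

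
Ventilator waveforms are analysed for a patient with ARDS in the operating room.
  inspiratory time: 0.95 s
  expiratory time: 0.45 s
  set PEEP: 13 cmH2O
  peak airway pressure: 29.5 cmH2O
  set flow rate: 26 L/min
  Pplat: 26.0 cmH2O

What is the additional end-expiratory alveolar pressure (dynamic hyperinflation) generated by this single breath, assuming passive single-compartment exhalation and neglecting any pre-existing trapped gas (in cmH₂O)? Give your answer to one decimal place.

Flow: 26 L/min ÷ 60 = 0.4333 L/s.
Vt = flow × Ti = 0.4333 L/s × 0.95 s × 1000 mL/L = 411.64 mL.
R = (PIP − Pplat)/V̇ = (29.5 − 26.0) / 0.4333 = 3.5/0.4333 = 8.078 cmH2O·s/L.
C = Vt/(Pplat − PEEP) = 411.64 / (26.0 − 13) = 411.64/13.0 = 31.665 mL/cmH2O.
τ = R × C = 8.078 × 0.03167 L/cmH2O = 0.2558 s.
Fraction remaining = e^(−Te/τ) = e^(−0.45/0.2558) = 0.1722; trapped volume = 411.64 × 0.1722 = 70.884 mL.
Additional alveolar pressure from trapping ≈ V_trapped / C = 70.884 / 31.665 = 2.239 cmH2O.

2.2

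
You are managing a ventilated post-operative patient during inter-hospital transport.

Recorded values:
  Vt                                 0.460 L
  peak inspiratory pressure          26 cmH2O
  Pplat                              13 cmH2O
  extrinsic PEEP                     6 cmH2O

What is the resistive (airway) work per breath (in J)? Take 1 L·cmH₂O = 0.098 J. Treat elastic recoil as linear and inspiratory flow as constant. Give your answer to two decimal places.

With constant inspiratory flow the resistive pressure is constant at PIP − Pplat = 26 − 13 = 13.0 cmH2O, so resistive work = 13.0 × 0.460 = 5.98 L·cmH2O.
× 0.098 J/(L·cmH2O) → 0.586 J.

0.59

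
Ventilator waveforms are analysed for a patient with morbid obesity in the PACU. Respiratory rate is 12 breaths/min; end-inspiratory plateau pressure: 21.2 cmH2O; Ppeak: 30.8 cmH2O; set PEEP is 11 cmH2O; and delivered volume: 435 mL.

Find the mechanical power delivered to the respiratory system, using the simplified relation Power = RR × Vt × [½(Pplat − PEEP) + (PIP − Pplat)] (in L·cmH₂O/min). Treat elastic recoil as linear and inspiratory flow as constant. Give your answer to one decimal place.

76.7

Per-breath work = Vt × [½(Pplat−PEEP) + (PIP−Pplat)] = 0.435 × [0.5×10.2 + 9.6] = 0.435 × 14.7 = 6.395 L·cmH2O.
Power = 12 × 6.395 = 76.74 L·cmH2O/min.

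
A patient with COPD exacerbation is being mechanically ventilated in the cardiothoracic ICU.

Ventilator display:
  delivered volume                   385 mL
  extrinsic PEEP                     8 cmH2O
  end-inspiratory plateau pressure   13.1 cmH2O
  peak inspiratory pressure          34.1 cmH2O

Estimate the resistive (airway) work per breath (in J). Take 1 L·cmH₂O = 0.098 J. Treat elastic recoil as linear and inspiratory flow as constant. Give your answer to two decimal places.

0.79

With constant inspiratory flow the resistive pressure is constant at PIP − Pplat = 34.1 − 13.1 = 21.0 cmH2O, so resistive work = 21.0 × 0.385 = 8.085 L·cmH2O.
× 0.098 J/(L·cmH2O) → 0.7923 J.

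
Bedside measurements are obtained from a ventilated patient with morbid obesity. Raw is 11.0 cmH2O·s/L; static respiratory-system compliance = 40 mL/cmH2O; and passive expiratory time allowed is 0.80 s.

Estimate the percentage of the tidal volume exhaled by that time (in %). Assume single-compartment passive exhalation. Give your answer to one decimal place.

83.8

τ = R × C = 11.0 × 40 mL/cmH2O = 11.0 × 0.040 L/cmH2O = 0.44 s.
Passive exhalation: V(t)/V₀ = e^(−t/τ) = e^(−0.80/0.44) = 0.1623.
Fraction exhaled = 1 − 0.1623 = 0.8377 → 83.77%.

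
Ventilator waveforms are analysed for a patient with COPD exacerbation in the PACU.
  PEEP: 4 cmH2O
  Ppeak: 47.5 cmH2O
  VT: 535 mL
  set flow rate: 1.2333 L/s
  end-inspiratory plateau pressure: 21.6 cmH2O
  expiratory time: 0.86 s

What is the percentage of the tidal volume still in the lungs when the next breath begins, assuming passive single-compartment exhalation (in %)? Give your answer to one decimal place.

R = (PIP − Pplat)/V̇ = (47.5 − 21.6) / 1.2333 = 25.9/1.2333 = 21.001 cmH2O·s/L.
C = Vt/(Pplat − PEEP) = 535.0 / (21.6 − 4) = 535.0/17.6 = 30.398 mL/cmH2O.
τ = R × C = 21.001 × 0.0304 L/cmH2O = 0.6384 s.
Fraction remaining at end-expiration = e^(−Te/τ) = e^(−0.86/0.6384) = 0.26 → 26.0%.

26.0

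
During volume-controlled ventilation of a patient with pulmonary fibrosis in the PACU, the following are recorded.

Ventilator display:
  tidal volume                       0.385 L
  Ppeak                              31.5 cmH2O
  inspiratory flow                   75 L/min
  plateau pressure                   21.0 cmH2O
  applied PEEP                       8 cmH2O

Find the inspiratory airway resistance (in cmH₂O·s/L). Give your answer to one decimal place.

8.4

Flow: 75 L/min ÷ 60 = 1.25 L/s.
Raw = (PIP − Pplat) / flow = (31.5 − 21.0) / 1.25 = 10.5 / 1.25 = 8.4 cmH2O·s/L.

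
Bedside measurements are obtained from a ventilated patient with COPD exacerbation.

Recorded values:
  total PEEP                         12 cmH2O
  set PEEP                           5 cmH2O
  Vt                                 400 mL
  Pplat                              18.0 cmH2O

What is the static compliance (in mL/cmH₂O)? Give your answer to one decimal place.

End-expiratory occlusion gives total PEEP = 12 cmH2O (intrinsic PEEP = 12 − 5 = 7). Use total PEEP for the elastic gradient.
Cstat = Vt / (Pplat − PEEPtotal) = 400 / (18.0 − 12) = 400 / 6.0 = 66.667 mL/cmH2O.

66.7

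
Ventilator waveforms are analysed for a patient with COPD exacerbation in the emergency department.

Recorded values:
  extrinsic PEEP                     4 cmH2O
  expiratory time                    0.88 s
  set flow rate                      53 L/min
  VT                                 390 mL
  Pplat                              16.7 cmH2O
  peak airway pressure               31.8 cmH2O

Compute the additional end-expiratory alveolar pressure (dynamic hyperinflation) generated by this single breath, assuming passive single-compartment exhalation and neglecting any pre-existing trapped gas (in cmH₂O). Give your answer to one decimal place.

Flow: 53 L/min ÷ 60 = 0.8833 L/s.
R = (PIP − Pplat)/V̇ = (31.8 − 16.7) / 0.8833 = 15.1/0.8833 = 17.095 cmH2O·s/L.
C = Vt/(Pplat − PEEP) = 390.0 / (16.7 − 4) = 390.0/12.7 = 30.709 mL/cmH2O.
τ = R × C = 17.095 × 0.03071 L/cmH2O = 0.525 s.
Fraction remaining = e^(−Te/τ) = e^(−0.88/0.525) = 0.1871; trapped volume = 390.0 × 0.1871 = 72.969 mL.
Additional alveolar pressure from trapping ≈ V_trapped / C = 72.969 / 30.709 = 2.376 cmH2O.

2.4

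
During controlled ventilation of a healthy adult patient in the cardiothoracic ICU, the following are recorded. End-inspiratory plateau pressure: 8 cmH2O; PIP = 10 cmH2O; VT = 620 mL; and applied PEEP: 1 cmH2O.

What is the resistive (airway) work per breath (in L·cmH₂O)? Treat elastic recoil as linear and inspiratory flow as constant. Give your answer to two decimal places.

With constant inspiratory flow the resistive pressure is constant at PIP − Pplat = 10 − 8 = 2.0 cmH2O, so resistive work = 2.0 × 0.620 = 1.24 L·cmH2O.

1.24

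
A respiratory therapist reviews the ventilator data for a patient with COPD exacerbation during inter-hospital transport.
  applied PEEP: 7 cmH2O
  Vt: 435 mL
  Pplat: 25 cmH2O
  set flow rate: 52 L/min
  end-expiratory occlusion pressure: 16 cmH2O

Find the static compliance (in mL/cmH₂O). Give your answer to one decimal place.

48.3

End-expiratory occlusion gives total PEEP = 16 cmH2O (intrinsic PEEP = 16 − 7 = 9). Use total PEEP for the elastic gradient.
Cstat = Vt / (Pplat − PEEPtotal) = 435 / (25 − 16) = 435 / 9.0 = 48.333 mL/cmH2O.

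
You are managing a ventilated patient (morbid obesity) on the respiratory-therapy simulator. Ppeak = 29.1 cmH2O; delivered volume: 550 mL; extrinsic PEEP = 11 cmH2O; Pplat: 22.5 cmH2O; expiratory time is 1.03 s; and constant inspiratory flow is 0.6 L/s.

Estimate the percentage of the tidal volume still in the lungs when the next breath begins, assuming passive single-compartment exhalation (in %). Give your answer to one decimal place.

R = (PIP − Pplat)/V̇ = (29.1 − 22.5) / 0.6 = 6.6/0.6 = 11.0 cmH2O·s/L.
C = Vt/(Pplat − PEEP) = 550.0 / (22.5 − 11) = 550.0/11.5 = 47.826 mL/cmH2O.
τ = R × C = 11.0 × 0.04783 L/cmH2O = 0.5261 s.
Fraction remaining at end-expiration = e^(−Te/τ) = e^(−1.03/0.5261) = 0.1412 → 14.12%.

14.1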